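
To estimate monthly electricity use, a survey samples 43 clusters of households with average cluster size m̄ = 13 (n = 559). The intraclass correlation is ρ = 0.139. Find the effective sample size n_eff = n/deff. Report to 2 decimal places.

deff = 1 + (13 − 1)·0.139 = 1 + 1.668 = 2.668.
n_eff = 559 / 2.668 = 209.52.

209.52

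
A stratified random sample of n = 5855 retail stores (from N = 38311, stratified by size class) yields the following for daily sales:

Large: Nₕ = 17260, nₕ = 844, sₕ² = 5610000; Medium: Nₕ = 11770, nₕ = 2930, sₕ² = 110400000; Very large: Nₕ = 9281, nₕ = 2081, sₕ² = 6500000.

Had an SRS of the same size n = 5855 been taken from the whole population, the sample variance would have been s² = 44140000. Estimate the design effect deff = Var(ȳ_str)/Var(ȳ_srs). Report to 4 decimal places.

Var(ȳ_str) = Σ Wₕ²(1−fₕ)sₕ²/nₕ with Wₕ = Nₕ/38311:
  Large: (17260/38311)²·(1−844/17260)·5610000/844 = 1283.1622
  Medium: (11770/38311)²·(1−2930/11770)·110400000/2930 = 2671.0573
  Very large: (9281/38311)²·(1−2081/9281)·6500000/2081 = 142.20719
  → Var(ȳ_str) = 4096.4267.
Var(ȳ_srs) = (1 − 5855/38311)·44140000/5855 = 6386.7062.
deff = 4096.4267 / 6386.7062 = 0.6414.

0.6414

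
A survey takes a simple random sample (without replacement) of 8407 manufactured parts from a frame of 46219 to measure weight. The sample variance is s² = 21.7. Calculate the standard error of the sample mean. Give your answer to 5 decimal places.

0.04595

Under SRS without replacement, Var(ȳ) = (1 − f)·s²/n with f = n/N = 8407/46219 = 0.18189489.
Var(ȳ) = (1 − 0.18189489)·21.7/8407 = 0.81810511·0.0025811823 = 0.0021116785.
SE(ȳ) = √(0.0021116785) = 0.04595.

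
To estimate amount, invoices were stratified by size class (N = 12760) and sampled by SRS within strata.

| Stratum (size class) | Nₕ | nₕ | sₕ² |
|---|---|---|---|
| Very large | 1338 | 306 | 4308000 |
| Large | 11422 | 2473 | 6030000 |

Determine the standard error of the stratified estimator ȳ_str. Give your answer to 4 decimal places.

40.6222

Var(ȳ_str) = Σₕ Wₕ²(1 − fₕ)sₕ²/nₕ with Wₕ = Nₕ/N, N = 12760.
Very large: Wₕ = 0.10485893; term = 0.10485893²·(1 − 0.22869955)·4308000/306 = 119.39571.
Large: Wₕ = 0.89514107; term = 0.89514107²·(1 − 0.21651199)·6030000/2473 = 1530.765.
Sum = 1650.1607.
SE = √(1650.1607) = 40.6222.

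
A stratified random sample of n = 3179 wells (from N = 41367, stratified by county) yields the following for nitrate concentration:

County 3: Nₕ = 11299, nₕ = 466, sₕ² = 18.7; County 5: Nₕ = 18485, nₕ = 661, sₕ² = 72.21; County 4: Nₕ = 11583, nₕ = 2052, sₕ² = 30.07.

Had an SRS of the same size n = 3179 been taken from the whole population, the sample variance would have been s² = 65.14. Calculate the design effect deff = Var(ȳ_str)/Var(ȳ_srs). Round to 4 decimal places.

Var(ȳ_str) = Σ Wₕ²(1−fₕ)sₕ²/nₕ with Wₕ = Nₕ/41367:
  County 3: (11299/41367)²·(1−466/11299)·18.7/466 = 0.0028703601
  County 5: (18485/41367)²·(1−661/18485)·72.21/661 = 0.021033544
  County 4: (11583/41367)²·(1−2052/11583)·30.07/2052 = 9.4538247 × 10^-4
  → Var(ȳ_str) = 0.024849287.
Var(ȳ_srs) = (1 − 3179/41367)·65.14/3179 = 0.018916035.
deff = 0.024849287 / 0.018916035 = 1.3137.

1.3137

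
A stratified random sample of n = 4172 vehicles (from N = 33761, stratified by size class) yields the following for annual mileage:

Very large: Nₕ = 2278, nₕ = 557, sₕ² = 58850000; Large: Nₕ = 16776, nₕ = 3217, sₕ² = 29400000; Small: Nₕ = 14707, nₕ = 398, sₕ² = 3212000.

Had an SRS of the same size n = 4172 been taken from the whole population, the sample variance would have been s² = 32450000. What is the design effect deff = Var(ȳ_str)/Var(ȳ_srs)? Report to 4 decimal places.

Var(ȳ_str) = Σ Wₕ²(1−fₕ)sₕ²/nₕ with Wₕ = Nₕ/33761:
  Very large: (2278/33761)²·(1−557/2278)·58850000/557 = 363.40865
  Large: (16776/33761)²·(1−3217/16776)·29400000/3217 = 1823.819
  Small: (14707/33761)²·(1−398/14707)·3212000/398 = 1490.0308
  → Var(ȳ_str) = 3677.2585.
Var(ȳ_srs) = (1 − 4172/33761)·32450000/4172 = 6816.8759.
deff = 3677.2585 / 6816.8759 = 0.5394.

0.5394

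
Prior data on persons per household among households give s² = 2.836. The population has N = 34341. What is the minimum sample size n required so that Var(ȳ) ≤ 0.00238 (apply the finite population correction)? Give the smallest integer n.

1152

Without fpc, n₀ = s²/D = 2.836/0.00238 = 1191.5966.
With fpc, (1 − n/N)·s²/n ≤ D requires n ≥ n₀/(1 + n₀/N) = 1191.5966/(1 + 1191.5966/34341) = 1151.6360.
Rounding up, n = 1152.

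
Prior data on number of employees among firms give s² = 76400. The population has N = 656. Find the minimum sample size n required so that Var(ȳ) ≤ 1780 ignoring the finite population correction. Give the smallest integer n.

Without fpc, n₀ = s²/D = 76400/1780 = 42.9213.
Rounding up, n = 43.

43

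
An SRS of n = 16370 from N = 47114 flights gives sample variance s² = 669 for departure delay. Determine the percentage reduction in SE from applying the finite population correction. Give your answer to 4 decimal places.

f = n/N = 16370/47114 = 0.34745511.
SE_no-fpc = √(s²/n) = 0.20215697; SE_fpc = √((1−f)s²/n) = 0.16330291.
Ratio = √(1−f) = 0.80780251. Reduction = 100·(1 − 0.80780251) = 19.2197%.

19.2197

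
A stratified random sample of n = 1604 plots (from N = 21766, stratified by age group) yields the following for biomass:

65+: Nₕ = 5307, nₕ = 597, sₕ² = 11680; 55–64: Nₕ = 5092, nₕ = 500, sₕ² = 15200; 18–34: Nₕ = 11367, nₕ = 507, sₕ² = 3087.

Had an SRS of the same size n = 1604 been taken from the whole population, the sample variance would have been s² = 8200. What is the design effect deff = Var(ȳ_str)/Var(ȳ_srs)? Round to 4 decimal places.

Var(ȳ_str) = Σ Wₕ²(1−fₕ)sₕ²/nₕ with Wₕ = Nₕ/21766:
  65+: (5307/21766)²·(1−597/5307)·11680/597 = 1.0322414
  55–64: (5092/21766)²·(1−500/5092)·15200/500 = 1.5003985
  18–34: (11367/21766)²·(1−507/11367)·3087/507 = 1.5865257
  → Var(ȳ_str) = 4.1191656.
Var(ȳ_srs) = (1 − 1604/21766)·8200/1604 = 4.7354851.
deff = 4.1191656 / 4.7354851 = 0.8699.

0.8699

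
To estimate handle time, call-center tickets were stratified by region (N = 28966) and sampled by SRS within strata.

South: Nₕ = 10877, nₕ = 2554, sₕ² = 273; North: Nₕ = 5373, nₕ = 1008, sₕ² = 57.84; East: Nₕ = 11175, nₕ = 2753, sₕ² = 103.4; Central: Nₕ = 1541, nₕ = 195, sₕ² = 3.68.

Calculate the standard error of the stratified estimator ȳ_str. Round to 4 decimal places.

Var(ȳ_str) = Σₕ Wₕ²(1 − fₕ)sₕ²/nₕ with Wₕ = Nₕ/N, N = 28966.
South: Wₕ = 0.37550922; term = 0.37550922²·(1 − 0.23480739)·273/2554 = 0.011533304.
North: Wₕ = 0.18549334; term = 0.18549334²·(1 − 0.18760469)·57.84/1008 = 0.0016039536.
East: Wₕ = 0.38579714; term = 0.38579714²·(1 − 0.24635347)·103.4/2753 = 0.0042130833.
Central: Wₕ = 0.05320030; term = 0.05320030²·(1 − 0.12654121)·3.68/195 = 4.6653459 × 10^-5.
Sum = 0.017396994.
SE = √(0.017396994) = 0.1319.

0.1319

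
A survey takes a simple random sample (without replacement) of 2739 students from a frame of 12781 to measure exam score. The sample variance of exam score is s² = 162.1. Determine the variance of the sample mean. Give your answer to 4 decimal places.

Under SRS without replacement, Var(ȳ) = (1 − f)·s²/n with f = n/N = 2739/12781 = 0.21430248.
Var(ȳ) = (1 − 0.21430248)·162.1/2739 = 0.78569752·0.059182183 = 0.046499295.

0.0465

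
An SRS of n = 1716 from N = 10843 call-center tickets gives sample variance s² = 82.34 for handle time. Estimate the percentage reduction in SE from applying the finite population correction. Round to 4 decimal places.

f = n/N = 1716/10843 = 0.15825878.
SE_no-fpc = √(s²/n) = 0.21905178; SE_fpc = √((1−f)s²/n) = 0.20097225.
Ratio = √(1−f) = 0.91746456. Reduction = 100·(1 − 0.91746456) = 8.2535%.

8.2535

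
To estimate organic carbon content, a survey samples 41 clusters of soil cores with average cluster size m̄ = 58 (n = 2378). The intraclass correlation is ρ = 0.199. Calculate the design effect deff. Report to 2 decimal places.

12.34

deff = 1 + (58 − 1)·0.199 = 1 + 11.343 = 12.343.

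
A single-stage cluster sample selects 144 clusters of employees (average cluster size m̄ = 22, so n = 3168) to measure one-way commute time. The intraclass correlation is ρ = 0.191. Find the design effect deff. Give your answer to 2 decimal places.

5.01

deff = 1 + (22 − 1)·0.191 = 1 + 4.011 = 5.011.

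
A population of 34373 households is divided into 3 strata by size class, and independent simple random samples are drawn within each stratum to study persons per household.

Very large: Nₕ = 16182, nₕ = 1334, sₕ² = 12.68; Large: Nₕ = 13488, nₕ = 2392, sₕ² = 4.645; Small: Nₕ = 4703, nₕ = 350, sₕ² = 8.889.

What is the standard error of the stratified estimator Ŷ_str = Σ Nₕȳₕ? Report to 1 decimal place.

Var(Ŷ_str) = Σₕ Nₕ²(1 − fₕ)sₕ²/nₕ.
Very large: 16182²·(1 − 1334/16182)·12.68/1334 = 2.283829 × 10^6.
Large: 13488²·(1 − 2392/13488)·4.645/2392 = 290628.73.
Small: 4703²·(1 − 350/4703)·8.889/350 = 519934.35.
Sum = 3.0943921 × 10^6.
SE = √(3.0943921 × 10^6) = 1759.1.

1759.1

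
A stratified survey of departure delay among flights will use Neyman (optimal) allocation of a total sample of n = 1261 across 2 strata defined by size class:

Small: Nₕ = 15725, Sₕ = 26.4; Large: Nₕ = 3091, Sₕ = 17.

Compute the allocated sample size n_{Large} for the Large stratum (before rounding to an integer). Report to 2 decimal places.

Neyman allocation: nₕ = n·NₕSₕ / Σⱼ NⱼSⱼ.
Σ NⱼSⱼ = 15725·26.4 + 3091·17 = 467687.
n_{Large} = 1261·3091·17 / 467687 = 141.68.

141.68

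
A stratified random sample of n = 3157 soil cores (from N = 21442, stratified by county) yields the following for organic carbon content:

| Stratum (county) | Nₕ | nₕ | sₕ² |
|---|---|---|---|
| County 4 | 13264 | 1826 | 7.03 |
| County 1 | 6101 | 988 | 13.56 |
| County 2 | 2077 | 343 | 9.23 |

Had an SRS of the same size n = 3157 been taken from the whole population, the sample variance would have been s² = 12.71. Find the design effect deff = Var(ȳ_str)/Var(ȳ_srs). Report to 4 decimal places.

0.7027

Var(ȳ_str) = Σ Wₕ²(1−fₕ)sₕ²/nₕ with Wₕ = Nₕ/21442:
  County 4: (13264/21442)²·(1−1826/13264)·7.03/1826 = 0.0012704237
  County 1: (6101/21442)²·(1−988/6101)·13.56/988 = 9.3121289 × 10^-4
  County 2: (2077/21442)²·(1−343/2077)·9.23/343 = 2.1079611 × 10^-4
  → Var(ȳ_str) = 0.0024124327.
Var(ȳ_srs) = (1 − 3157/21442)·12.71/3157 = 0.0034332122.
deff = 0.0024124327 / 0.0034332122 = 0.7027.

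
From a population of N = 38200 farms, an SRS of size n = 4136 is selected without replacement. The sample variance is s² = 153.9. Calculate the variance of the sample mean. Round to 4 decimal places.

Under SRS without replacement, Var(ȳ) = (1 − f)·s²/n with f = n/N = 4136/38200 = 0.10827225.
Var(ȳ) = (1 − 0.10827225)·153.9/4136 = 0.89172775·0.037209865 = 0.033181069.

0.0332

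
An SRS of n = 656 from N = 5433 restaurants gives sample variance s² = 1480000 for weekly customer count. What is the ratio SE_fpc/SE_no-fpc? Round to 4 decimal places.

f = n/N = 656/5433 = 0.12074360.
SE_no-fpc = √(s²/n) = 47.498395; SE_fpc = √((1−f)s²/n) = 44.538615.
Ratio = √(1−f) = 0.93768673.

0.9377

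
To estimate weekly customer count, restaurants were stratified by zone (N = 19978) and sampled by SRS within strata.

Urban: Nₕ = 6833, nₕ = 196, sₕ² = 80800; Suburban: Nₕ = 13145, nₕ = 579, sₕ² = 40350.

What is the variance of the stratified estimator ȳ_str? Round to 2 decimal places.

75.68

Var(ȳ_str) = Σₕ Wₕ²(1 − fₕ)sₕ²/nₕ with Wₕ = Nₕ/N, N = 19978.
Urban: Wₕ = 0.34202623; term = 0.34202623²·(1 − 0.02868433)·80800/196 = 46.841901.
Suburban: Wₕ = 0.65797377; term = 0.65797377²·(1 − 0.04404717)·40350/579 = 28.84155.
Sum = 75.683451.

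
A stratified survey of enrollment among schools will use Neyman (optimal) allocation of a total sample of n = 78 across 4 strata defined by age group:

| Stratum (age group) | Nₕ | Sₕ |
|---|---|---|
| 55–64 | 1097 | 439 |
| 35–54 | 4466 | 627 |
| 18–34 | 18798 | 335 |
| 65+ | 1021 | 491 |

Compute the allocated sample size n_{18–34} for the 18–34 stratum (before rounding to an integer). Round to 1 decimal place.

48.7

Neyman allocation: nₕ = n·NₕSₕ / Σⱼ NⱼSⱼ.
Σ NⱼSⱼ = 1097·439 + 4466·627 + 18798·335 + 1021·491 = 1.0080406 × 10^7.
n_{18–34} = 78·18798·335 / (1.0080406 × 10^7) = 48.7.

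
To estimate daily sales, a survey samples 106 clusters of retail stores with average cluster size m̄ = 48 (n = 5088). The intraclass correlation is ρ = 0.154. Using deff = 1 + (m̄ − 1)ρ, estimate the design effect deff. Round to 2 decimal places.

8.24

deff = 1 + (48 − 1)·0.154 = 1 + 7.238 = 8.238.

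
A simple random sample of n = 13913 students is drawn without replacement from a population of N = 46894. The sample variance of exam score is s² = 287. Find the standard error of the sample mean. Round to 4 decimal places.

0.1204

Under SRS without replacement, Var(ȳ) = (1 − f)·s²/n with f = n/N = 13913/46894 = 0.29669041.
Var(ȳ) = (1 − 0.29669041)·287/13913 = 0.70330959·0.020628189 = 0.014508004.
SE(ȳ) = √(0.014508004) = 0.1204.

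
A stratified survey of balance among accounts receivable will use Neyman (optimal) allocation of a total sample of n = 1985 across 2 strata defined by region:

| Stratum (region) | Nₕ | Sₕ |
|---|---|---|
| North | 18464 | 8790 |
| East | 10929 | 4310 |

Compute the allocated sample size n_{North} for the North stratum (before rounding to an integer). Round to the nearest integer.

1538

Neyman allocation: nₕ = n·NₕSₕ / Σⱼ NⱼSⱼ.
Σ NⱼSⱼ = 18464·8790 + 10929·4310 = 2.0940255 × 10^8.
n_{North} = 1985·18464·8790 / (2.0940255 × 10^8) = 1538.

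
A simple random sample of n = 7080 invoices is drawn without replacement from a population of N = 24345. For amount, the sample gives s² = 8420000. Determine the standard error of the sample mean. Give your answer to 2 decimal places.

Under SRS without replacement, Var(ȳ) = (1 − f)·s²/n with f = n/N = 7080/24345 = 0.29081947.
Var(ȳ) = (1 − 0.29081947)·8420000/7080 = 0.70918053·1189.2655 = 843.40396.
SE(ȳ) = √(843.40396) = 29.04.

29.04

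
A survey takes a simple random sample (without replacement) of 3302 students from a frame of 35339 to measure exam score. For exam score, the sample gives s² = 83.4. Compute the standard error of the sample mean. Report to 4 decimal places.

Under SRS without replacement, Var(ȳ) = (1 − f)·s²/n with f = n/N = 3302/35339 = 0.09343784.
Var(ȳ) = (1 − 0.09343784)·83.4/3302 = 0.90656216·0.02525742 = 0.022897421.
SE(ȳ) = √(0.022897421) = 0.1513.

0.1513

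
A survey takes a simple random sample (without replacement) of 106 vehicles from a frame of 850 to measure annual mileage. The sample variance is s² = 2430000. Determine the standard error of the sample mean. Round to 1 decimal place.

Under SRS without replacement, Var(ȳ) = (1 − f)·s²/n with f = n/N = 106/850 = 0.12470588.
Var(ȳ) = (1 − 0.12470588)·2430000/106 = 0.87529412·22924.528 = 20065.705.
SE(ȳ) = √(20065.705) = 141.7.

141.7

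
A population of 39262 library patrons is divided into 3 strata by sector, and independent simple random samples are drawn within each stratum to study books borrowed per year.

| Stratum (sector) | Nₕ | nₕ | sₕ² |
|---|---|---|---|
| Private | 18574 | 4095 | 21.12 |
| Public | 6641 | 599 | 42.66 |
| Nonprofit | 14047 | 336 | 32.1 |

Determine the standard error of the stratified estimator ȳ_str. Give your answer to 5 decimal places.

Var(ȳ_str) = Σₕ Wₕ²(1 − fₕ)sₕ²/nₕ with Wₕ = Nₕ/N, N = 39262.
Private: Wₕ = 0.47307829; term = 0.47307829²·(1 − 0.22046947)·21.12/4095 = 8.9978589 × 10^-4.
Public: Wₕ = 0.16914574; term = 0.16914574²·(1 − 0.09019726)·42.66/599 = 0.0018538022.
Nonprofit: Wₕ = 0.35777597; term = 0.35777597²·(1 − 0.02391970)·32.1/336 = 0.011936407.
Sum = 0.014689995.
SE = √(0.014689995) = 0.12120.

0.12120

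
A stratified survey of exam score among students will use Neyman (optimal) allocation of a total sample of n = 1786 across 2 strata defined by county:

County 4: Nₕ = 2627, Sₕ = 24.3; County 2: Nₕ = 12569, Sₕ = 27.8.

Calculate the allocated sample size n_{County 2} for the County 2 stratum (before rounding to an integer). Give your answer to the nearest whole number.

1510

Neyman allocation: nₕ = n·NₕSₕ / Σⱼ NⱼSⱼ.
Σ NⱼSⱼ = 2627·24.3 + 12569·27.8 = 413254.3.
n_{County 2} = 1786·12569·27.8 / 413254.3 = 1510.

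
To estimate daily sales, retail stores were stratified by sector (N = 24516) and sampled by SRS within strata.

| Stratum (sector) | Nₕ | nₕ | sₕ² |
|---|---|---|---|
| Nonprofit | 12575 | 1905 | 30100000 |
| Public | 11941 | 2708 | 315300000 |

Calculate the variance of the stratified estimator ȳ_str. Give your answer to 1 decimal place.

Var(ȳ_str) = Σₕ Wₕ²(1 − fₕ)sₕ²/nₕ with Wₕ = Nₕ/N, N = 24516.
Nonprofit: Wₕ = 0.51293033; term = 0.51293033²·(1 − 0.15149105)·30100000/1905 = 3527.3187.
Public: Wₕ = 0.48706967; term = 0.48706967²·(1 − 0.22678168)·315300000/2708 = 21357.953.
Sum = 24885.272.

24885.3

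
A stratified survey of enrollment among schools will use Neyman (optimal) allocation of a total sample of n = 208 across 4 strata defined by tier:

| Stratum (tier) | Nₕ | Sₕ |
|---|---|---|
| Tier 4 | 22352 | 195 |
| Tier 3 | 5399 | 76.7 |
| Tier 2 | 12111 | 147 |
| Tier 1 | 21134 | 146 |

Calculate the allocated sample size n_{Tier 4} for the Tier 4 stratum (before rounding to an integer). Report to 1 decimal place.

94.1

Neyman allocation: nₕ = n·NₕSₕ / Σⱼ NⱼSⱼ.
Σ NⱼSⱼ = 22352·195 + 5399·76.7 + 12111·147 + 21134·146 = 9.6386243 × 10^6.
n_{Tier 4} = 208·22352·195 / (9.6386243 × 10^6) = 94.1.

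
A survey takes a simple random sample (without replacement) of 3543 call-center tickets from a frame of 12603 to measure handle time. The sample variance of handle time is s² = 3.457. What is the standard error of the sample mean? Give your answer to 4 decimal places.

0.0265

Under SRS without replacement, Var(ȳ) = (1 − f)·s²/n with f = n/N = 3543/12603 = 0.28112354.
Var(ȳ) = (1 − 0.28112354)·3.457/3543 = 0.71887646·9.7572679 × 10^-4 = 7.0142702 × 10^-4.
SE(ȳ) = √(7.0142702 × 10^-4) = 0.0265.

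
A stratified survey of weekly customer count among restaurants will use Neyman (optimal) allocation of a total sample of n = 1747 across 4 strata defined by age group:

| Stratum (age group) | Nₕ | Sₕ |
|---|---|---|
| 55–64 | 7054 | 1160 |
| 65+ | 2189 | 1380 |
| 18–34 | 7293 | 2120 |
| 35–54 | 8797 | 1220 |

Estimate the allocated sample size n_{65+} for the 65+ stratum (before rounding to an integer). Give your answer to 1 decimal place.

Neyman allocation: nₕ = n·NₕSₕ / Σⱼ NⱼSⱼ.
Σ NⱼSⱼ = 7054·1160 + 2189·1380 + 7293·2120 + 8797·1220 = 3.739696 × 10^7.
n_{65+} = 1747·2189·1380 / (3.739696 × 10^7) = 141.1.

141.1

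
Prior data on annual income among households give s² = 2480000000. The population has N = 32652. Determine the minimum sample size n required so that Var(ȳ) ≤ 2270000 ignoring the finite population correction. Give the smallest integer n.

1093

Without fpc, n₀ = s²/D = 2480000000/2270000 = 1092.5110.
Rounding up, n = 1093.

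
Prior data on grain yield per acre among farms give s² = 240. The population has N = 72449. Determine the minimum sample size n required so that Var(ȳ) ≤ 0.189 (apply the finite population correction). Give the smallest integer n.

Without fpc, n₀ = s²/D = 240/0.189 = 1269.8413.
With fpc, (1 − n/N)·s²/n ≤ D requires n ≥ n₀/(1 + n₀/N) = 1269.8413/(1 + 1269.8413/72449) = 1247.9677.
Rounding up, n = 1248.

1248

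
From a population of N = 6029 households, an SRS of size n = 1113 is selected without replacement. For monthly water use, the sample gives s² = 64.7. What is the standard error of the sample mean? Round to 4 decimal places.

Under SRS without replacement, Var(ȳ) = (1 − f)·s²/n with f = n/N = 1113/6029 = 0.18460773.
Var(ȳ) = (1 − 0.18460773)·64.7/1113 = 0.81539227·0.058131177 = 0.047399712.
SE(ȳ) = √(0.047399712) = 0.2177.

0.2177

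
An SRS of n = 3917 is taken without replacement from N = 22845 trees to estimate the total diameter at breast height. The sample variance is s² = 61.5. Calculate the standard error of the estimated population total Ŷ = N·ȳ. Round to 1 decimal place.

Var(Ŷ) = N²·Var(ȳ) = N²·(1 − n/N)·s²/n.
f = 3917/22845 = 0.17145984; Var(ȳ) = 0.82854016·61.5/3917 = 0.013008736.
Var(Ŷ) = 22845² · 0.013008736 = 6.7891816 × 10^6.
SE(Ŷ) = √(6.7891816 × 10^6) = 2605.6.

2605.6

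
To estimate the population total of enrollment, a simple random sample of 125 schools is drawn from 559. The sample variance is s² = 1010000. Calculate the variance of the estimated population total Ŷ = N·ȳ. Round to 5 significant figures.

Var(Ŷ) = N²·Var(ȳ) = N²·(1 − n/N)·s²/n.
f = 125/559 = 0.22361360; Var(ȳ) = 0.77638640·1010000/125 = 6273.2021.
Var(Ŷ) = 559² · 6273.2021 = 1.9602565 × 10^9.

1.9603 × 10^9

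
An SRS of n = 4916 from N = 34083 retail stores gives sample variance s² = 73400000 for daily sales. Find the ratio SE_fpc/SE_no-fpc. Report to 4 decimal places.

0.9251

f = n/N = 4916/34083 = 0.14423613.
SE_no-fpc = √(s²/n) = 122.19181; SE_fpc = √((1−f)s²/n) = 113.03659.
Ratio = √(1−f) = 0.92507506.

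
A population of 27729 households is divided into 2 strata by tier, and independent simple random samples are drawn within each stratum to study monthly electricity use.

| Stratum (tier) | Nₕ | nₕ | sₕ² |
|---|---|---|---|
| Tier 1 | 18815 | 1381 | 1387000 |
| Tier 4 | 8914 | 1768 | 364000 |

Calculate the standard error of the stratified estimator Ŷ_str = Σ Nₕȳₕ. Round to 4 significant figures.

Var(Ŷ_str) = Σₕ Nₕ²(1 − fₕ)sₕ²/nₕ.
Tier 1: 18815²·(1 − 1381/18815)·1387000/1381 = 3.2944585 × 10^11.
Tier 4: 8914²·(1 − 1768/8914)·364000/1768 = 1.3114591 × 10^10.
Sum = 3.4256044 × 10^11.
SE = √(3.4256044 × 10^11) = 585300.

585300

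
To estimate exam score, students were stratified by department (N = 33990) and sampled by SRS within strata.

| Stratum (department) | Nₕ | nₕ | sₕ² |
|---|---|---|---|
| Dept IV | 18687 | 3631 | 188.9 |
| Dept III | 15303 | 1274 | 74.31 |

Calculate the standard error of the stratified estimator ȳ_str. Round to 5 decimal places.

0.15332

Var(ȳ_str) = Σₕ Wₕ²(1 − fₕ)sₕ²/nₕ with Wₕ = Nₕ/N, N = 33990.
Dept IV: Wₕ = 0.54977935; term = 0.54977935²·(1 − 0.19430620)·188.9/3631 = 0.012669299.
Dept III: Wₕ = 0.45022065; term = 0.45022065²·(1 − 0.08325165)·74.31/1274 = 0.01083874.
Sum = 0.023508039.
SE = √(0.023508039) = 0.15332.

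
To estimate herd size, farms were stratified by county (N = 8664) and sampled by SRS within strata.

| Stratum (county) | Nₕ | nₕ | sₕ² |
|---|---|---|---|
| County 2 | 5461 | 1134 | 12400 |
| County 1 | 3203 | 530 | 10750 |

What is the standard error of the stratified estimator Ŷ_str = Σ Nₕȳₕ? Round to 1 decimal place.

Var(Ŷ_str) = Σₕ Nₕ²(1 − fₕ)sₕ²/nₕ.
County 2: 5461²·(1 − 1134/5461)·12400/1134 = 2.5838524 × 10^8.
County 1: 3203²·(1 − 530/3203)·10750/530 = 1.7365548 × 10^8.
Sum = 4.3204072 × 10^8.
SE = √(4.3204072 × 10^8) = 20785.6.

20785.6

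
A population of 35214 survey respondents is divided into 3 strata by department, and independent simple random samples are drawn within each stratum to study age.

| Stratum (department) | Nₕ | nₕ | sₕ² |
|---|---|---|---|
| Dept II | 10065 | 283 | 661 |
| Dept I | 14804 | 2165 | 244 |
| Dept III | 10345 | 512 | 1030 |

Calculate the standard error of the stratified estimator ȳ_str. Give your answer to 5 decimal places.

0.60620

Var(ȳ_str) = Σₕ Wₕ²(1 − fₕ)sₕ²/nₕ with Wₕ = Nₕ/N, N = 35214.
Dept II: Wₕ = 0.28582382; term = 0.28582382²·(1 − 0.02811724)·661/283 = 0.18544953.
Dept I: Wₕ = 0.42040098; term = 0.42040098²·(1 − 0.14624426)·244/2165 = 0.017005641.
Dept III: Wₕ = 0.29377520; term = 0.29377520²·(1 − 0.04949251)·1030/512 = 0.16502627.
Sum = 0.36748144.
SE = √(0.36748144) = 0.60620.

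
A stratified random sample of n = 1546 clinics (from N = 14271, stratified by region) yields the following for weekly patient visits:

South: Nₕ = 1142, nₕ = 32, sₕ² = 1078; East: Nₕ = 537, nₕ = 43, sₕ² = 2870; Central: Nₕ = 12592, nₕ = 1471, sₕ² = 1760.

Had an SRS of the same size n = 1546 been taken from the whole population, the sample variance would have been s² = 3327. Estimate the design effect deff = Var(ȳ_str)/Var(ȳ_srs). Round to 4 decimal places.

0.5833

Var(ȳ_str) = Σ Wₕ²(1−fₕ)sₕ²/nₕ with Wₕ = Nₕ/14271:
  South: (1142/14271)²·(1−32/1142)·1078/32 = 0.20967616
  East: (537/14271)²·(1−43/537)·2870/43 = 0.086937243
  Central: (12592/14271)²·(1−1471/12592)·1760/1471 = 0.82267773
  → Var(ȳ_str) = 1.1192911.
Var(ȳ_srs) = (1 − 1546/14271)·3327/1546 = 1.9188751.
deff = 1.1192911 / 1.9188751 = 0.5833.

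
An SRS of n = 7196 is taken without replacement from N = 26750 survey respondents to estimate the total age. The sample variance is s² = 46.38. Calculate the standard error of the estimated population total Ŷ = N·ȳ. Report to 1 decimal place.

Var(Ŷ) = N²·Var(ȳ) = N²·(1 − n/N)·s²/n.
f = 7196/26750 = 0.26900935; Var(ȳ) = 0.73099065·46.38/7196 = 0.0047114156.
Var(Ŷ) = 26750² · 0.0047114156 = 3.3713123 × 10^6.
SE(Ŷ) = √(3.3713123 × 10^6) = 1836.1.

1836.1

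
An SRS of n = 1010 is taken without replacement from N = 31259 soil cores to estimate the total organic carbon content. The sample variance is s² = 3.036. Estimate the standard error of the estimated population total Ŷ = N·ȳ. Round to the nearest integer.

1686

Var(Ŷ) = N²·Var(ȳ) = N²·(1 − n/N)·s²/n.
f = 1010/31259 = 0.03231069; Var(ȳ) = 0.96768931·3.036/1010 = 0.0029088166.
Var(Ŷ) = 31259² · 0.0029088166 = 2.8422777 × 10^6.
SE(Ŷ) = √(2.8422777 × 10^6) = 1686.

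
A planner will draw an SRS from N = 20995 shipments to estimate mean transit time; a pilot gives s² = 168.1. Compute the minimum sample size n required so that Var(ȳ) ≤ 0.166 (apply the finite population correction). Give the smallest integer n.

Without fpc, n₀ = s²/D = 168.1/0.166 = 1012.6506.
With fpc, (1 − n/N)·s²/n ≤ D requires n ≥ n₀/(1 + n₀/N) = 1012.6506/(1 + 1012.6506/20995) = 966.0549.
Rounding up, n = 967.

967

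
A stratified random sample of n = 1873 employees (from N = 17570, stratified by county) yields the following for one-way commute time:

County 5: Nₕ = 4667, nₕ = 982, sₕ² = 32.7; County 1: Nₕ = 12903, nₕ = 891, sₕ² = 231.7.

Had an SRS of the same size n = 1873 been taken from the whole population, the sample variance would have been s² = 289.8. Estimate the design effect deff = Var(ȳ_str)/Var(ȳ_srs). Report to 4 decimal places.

Var(ȳ_str) = Σ Wₕ²(1−fₕ)sₕ²/nₕ with Wₕ = Nₕ/17570:
  County 5: (4667/17570)²·(1−982/4667)·32.7/982 = 0.001855103
  County 1: (12903/17570)²·(1−891/12903)·231.7/891 = 0.13056021
  → Var(ȳ_str) = 0.13241531.
Var(ȳ_srs) = (1 − 1873/17570)·289.8/1873 = 0.13823102.
deff = 0.13241531 / 0.13823102 = 0.9579.

0.9579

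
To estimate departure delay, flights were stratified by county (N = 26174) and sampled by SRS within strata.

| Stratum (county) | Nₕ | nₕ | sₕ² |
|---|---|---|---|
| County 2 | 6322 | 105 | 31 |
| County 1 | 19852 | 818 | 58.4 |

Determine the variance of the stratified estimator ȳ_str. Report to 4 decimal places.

Var(ȳ_str) = Σₕ Wₕ²(1 − fₕ)sₕ²/nₕ with Wₕ = Nₕ/N, N = 26174.
County 2: Wₕ = 0.24153740; term = 0.24153740²·(1 − 0.01660867)·31/105 = 0.016938212.
County 1: Wₕ = 0.75846260; term = 0.75846260²·(1 − 0.04120492)·58.4/818 = 0.039378002.
Sum = 0.056316214.

0.0563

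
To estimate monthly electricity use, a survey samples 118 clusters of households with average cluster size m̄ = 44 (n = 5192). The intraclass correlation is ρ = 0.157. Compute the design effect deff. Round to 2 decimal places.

7.75

deff = 1 + (44 − 1)·0.157 = 1 + 6.751 = 7.751.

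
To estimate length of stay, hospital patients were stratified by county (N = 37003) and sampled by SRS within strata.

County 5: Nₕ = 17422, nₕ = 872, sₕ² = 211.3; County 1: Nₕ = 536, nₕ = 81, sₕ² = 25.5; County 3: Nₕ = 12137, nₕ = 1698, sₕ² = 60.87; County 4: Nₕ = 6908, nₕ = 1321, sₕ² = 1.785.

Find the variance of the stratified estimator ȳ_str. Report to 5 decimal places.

0.05444

Var(ȳ_str) = Σₕ Wₕ²(1 − fₕ)sₕ²/nₕ with Wₕ = Nₕ/N, N = 37003.
County 5: Wₕ = 0.47082669; term = 0.47082669²·(1 − 0.05005166)·211.3/872 = 0.051027601.
County 1: Wₕ = 0.01448531; term = 0.01448531²·(1 − 0.15111940)·25.5/81 = 5.6073476 × 10^-5.
County 3: Wₕ = 0.32800043; term = 0.32800043²·(1 − 0.13990278)·60.87/1698 = 0.0033171262.
County 4: Wₕ = 0.18668757; term = 0.18668757²·(1 − 0.19122756)·1.785/1321 = 3.8088383 × 10^-5.
Sum = 0.054438889.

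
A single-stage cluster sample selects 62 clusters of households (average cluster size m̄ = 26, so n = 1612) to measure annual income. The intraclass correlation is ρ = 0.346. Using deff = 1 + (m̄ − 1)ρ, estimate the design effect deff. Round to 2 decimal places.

9.65

deff = 1 + (26 − 1)·0.346 = 1 + 8.65 = 9.65.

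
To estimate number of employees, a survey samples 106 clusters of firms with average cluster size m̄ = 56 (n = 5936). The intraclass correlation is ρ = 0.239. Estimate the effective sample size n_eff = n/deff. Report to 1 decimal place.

deff = 1 + (56 − 1)·0.239 = 1 + 13.145 = 14.145.
n_eff = 5936 / 14.145 = 419.7.

419.7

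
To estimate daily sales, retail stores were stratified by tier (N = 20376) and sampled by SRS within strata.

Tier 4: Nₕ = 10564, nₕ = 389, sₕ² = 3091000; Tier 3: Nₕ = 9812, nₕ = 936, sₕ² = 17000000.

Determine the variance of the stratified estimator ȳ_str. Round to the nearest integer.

5867

Var(ȳ_str) = Σₕ Wₕ²(1 − fₕ)sₕ²/nₕ with Wₕ = Nₕ/N, N = 20376.
Tier 4: Wₕ = 0.51845308; term = 0.51845308²·(1 − 0.03682317)·3091000/389 = 2057.1897.
Tier 3: Wₕ = 0.48154692; term = 0.48154692²·(1 − 0.09539340)·17000000/936 = 3809.869.
Sum = 5867.0587.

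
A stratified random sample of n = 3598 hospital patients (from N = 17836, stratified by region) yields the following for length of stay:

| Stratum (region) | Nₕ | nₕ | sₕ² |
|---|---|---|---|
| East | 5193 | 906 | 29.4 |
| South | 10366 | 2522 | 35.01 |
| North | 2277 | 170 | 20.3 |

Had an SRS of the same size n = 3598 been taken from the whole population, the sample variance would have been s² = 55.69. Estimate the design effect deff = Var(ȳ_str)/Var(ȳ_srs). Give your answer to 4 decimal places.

0.6167

Var(ȳ_str) = Σ Wₕ²(1−fₕ)sₕ²/nₕ with Wₕ = Nₕ/17836:
  East: (5193/17836)²·(1−906/5193)·29.4/906 = 0.0022708895
  South: (10366/17836)²·(1−2522/10366)·35.01/2522 = 0.0035481412
  North: (2277/17836)²·(1−170/2277)·20.3/170 = 0.0018008592
  → Var(ȳ_str) = 0.0076198899.
Var(ȳ_srs) = (1 − 3598/17836)·55.69/3598 = 0.012355707.
deff = 0.0076198899 / 0.012355707 = 0.6167.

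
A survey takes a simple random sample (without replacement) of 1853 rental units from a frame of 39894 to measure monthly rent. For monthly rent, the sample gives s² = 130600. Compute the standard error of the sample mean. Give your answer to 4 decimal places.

8.1980

Under SRS without replacement, Var(ȳ) = (1 − f)·s²/n with f = n/N = 1853/39894 = 0.04644809.
Var(ȳ) = (1 − 0.04644809)·130600/1853 = 0.95355191·70.480302 = 67.206627.
SE(ȳ) = √(67.206627) = 8.1980.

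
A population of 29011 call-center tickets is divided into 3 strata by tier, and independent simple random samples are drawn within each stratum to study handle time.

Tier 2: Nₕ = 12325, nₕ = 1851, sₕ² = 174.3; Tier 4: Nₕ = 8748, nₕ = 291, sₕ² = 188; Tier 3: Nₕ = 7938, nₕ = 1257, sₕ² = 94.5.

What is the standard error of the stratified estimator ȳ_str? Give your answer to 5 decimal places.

0.27563

Var(ȳ_str) = Σₕ Wₕ²(1 − fₕ)sₕ²/nₕ with Wₕ = Nₕ/N, N = 29011.
Tier 2: Wₕ = 0.42483885; term = 0.42483885²·(1 − 0.15018256)·174.3/1851 = 0.014443255.
Tier 4: Wₕ = 0.30154079; term = 0.30154079²·(1 − 0.03326475)·188/291 = 0.056789045.
Tier 3: Wₕ = 0.27362035; term = 0.27362035²·(1 − 0.15835223)·94.5/1257 = 0.0047372216.
Sum = 0.075969522.
SE = √(0.075969522) = 0.27563.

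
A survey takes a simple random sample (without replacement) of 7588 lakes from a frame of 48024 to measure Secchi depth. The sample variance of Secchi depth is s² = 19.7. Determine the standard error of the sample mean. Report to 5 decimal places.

Under SRS without replacement, Var(ȳ) = (1 − f)·s²/n with f = n/N = 7588/48024 = 0.15800433.
Var(ȳ) = (1 − 0.15800433)·19.7/7588 = 0.84199567·0.0025962045 = 0.002185993.
SE(ȳ) = √(0.002185993) = 0.04675.

0.04675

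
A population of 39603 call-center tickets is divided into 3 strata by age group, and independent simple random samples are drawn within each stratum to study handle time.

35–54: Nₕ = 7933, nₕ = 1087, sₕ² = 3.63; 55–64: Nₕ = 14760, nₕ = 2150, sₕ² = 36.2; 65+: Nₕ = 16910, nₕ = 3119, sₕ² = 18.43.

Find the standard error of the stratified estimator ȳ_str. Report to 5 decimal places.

Var(ȳ_str) = Σₕ Wₕ²(1 − fₕ)sₕ²/nₕ with Wₕ = Nₕ/N, N = 39603.
35–54: Wₕ = 0.20031311; term = 0.20031311²·(1 − 0.13702256)·3.63/1087 = 1.1563659 × 10^-4.
55–64: Wₕ = 0.37269904; term = 0.37269904²·(1 − 0.14566396)·36.2/2150 = 0.0019980915.
65+: Wₕ = 0.42698785; term = 0.42698785²·(1 − 0.18444707)·18.43/3119 = 8.7860396 × 10^-4.
Sum = 0.0029923321.
SE = √(0.0029923321) = 0.05470.

0.05470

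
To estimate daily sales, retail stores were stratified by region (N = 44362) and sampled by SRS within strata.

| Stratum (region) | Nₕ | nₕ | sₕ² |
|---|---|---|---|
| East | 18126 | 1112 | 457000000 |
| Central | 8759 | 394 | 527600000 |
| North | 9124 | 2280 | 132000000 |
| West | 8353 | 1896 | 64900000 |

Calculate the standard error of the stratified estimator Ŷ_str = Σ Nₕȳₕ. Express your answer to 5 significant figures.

Var(Ŷ_str) = Σₕ Nₕ²(1 − fₕ)sₕ²/nₕ.
East: 18126²·(1 − 1112/18126)·457000000/1112 = 1.2674178 × 10^14.
Central: 8759²·(1 − 394/8759)·527600000/394 = 9.8113561 × 10^13.
North: 9124²·(1 − 2280/9124)·132000000/2280 = 3.6152169 × 10^12.
West: 8353²·(1 − 1896/8353)·64900000/1896 = 1.8462038 × 10^12.
Sum = 2.3031676 × 10^14.
SE = √(2.3031676 × 10^14) = 1.5176 × 10^7.

1.5176 × 10^7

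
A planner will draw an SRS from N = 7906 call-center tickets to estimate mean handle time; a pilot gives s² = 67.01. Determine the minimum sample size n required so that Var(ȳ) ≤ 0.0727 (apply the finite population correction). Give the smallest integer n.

Without fpc, n₀ = s²/D = 67.01/0.0727 = 921.7331.
With fpc, (1 − n/N)·s²/n ≤ D requires n ≥ n₀/(1 + n₀/N) = 921.7331/(1 + 921.7331/7906) = 825.4919.
Rounding up, n = 826.

826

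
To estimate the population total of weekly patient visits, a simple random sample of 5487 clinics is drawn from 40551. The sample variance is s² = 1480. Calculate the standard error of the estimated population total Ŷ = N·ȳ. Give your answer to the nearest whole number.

19584

Var(Ŷ) = N²·Var(ȳ) = N²·(1 − n/N)·s²/n.
f = 5487/40551 = 0.13531109; Var(ȳ) = 0.86468891·1480/5487 = 0.2332312.
Var(Ŷ) = 40551² · 0.2332312 = 3.8352156 × 10^8.
SE(Ŷ) = √(3.8352156 × 10^8) = 19584.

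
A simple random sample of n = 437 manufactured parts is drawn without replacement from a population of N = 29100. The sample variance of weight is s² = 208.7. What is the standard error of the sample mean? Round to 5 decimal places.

Under SRS without replacement, Var(ȳ) = (1 − f)·s²/n with f = n/N = 437/29100 = 0.01501718.
Var(ȳ) = (1 − 0.01501718)·208.7/437 = 0.98498282·0.47757437 = 0.47040255.
SE(ȳ) = √(0.47040255) = 0.68586.

0.68586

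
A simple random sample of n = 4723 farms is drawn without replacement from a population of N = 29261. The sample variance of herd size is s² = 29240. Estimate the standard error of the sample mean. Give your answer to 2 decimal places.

Under SRS without replacement, Var(ȳ) = (1 − f)·s²/n with f = n/N = 4723/29261 = 0.16140938.
Var(ȳ) = (1 − 0.16140938)·29240/4723 = 0.83859062·6.1909803 = 5.191698.
SE(ȳ) = √(5.191698) = 2.28.

2.28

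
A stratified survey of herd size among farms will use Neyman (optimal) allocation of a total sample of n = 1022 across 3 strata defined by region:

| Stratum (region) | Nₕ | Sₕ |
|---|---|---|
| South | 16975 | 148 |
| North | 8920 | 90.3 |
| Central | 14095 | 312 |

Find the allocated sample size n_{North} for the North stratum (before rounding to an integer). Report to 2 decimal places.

106.70

Neyman allocation: nₕ = n·NₕSₕ / Σⱼ NⱼSⱼ.
Σ NⱼSⱼ = 16975·148 + 8920·90.3 + 14095·312 = 7.715416 × 10^6.
n_{North} = 1022·8920·90.3 / (7.715416 × 10^6) = 106.70.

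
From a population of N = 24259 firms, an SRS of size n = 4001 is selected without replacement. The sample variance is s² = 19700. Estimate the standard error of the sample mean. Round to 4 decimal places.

2.0277

Under SRS without replacement, Var(ȳ) = (1 − f)·s²/n with f = n/N = 4001/24259 = 0.16492848.
Var(ȳ) = (1 − 0.16492848)·19700/4001 = 0.83507152·4.9237691 = 4.1116993.
SE(ȳ) = √(4.1116993) = 2.0277.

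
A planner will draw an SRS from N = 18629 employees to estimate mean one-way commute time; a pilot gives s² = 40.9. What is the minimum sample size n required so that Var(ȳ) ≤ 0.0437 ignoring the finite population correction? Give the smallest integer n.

Without fpc, n₀ = s²/D = 40.9/0.0437 = 935.9268.
Rounding up, n = 936.

936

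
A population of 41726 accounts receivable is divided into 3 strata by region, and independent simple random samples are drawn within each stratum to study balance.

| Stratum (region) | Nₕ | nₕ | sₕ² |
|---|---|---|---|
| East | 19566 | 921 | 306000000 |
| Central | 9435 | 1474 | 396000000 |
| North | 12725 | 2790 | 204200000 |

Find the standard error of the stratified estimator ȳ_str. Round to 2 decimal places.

Var(ȳ_str) = Σₕ Wₕ²(1 − fₕ)sₕ²/nₕ with Wₕ = Nₕ/N, N = 41726.
East: Wₕ = 0.46891626; term = 0.46891626²·(1 − 0.04707145)·306000000/921 = 69616.587.
Central: Wₕ = 0.22611801; term = 0.22611801²·(1 − 0.15622682)·396000000/1474 = 11590.275.
North: Wₕ = 0.30496573; term = 0.30496573²·(1 − 0.21925344)·204200000/2790 = 5314.5156.
Sum = 86521.378.
SE = √(86521.378) = 294.15.

294.15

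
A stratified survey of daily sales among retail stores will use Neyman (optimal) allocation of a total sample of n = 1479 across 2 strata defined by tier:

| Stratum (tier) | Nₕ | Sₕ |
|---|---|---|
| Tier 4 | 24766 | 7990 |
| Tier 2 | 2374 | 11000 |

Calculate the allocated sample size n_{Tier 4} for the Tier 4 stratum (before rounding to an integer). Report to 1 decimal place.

Neyman allocation: nₕ = n·NₕSₕ / Σⱼ NⱼSⱼ.
Σ NⱼSⱼ = 24766·7990 + 2374·11000 = 2.2399434 × 10^8.
n_{Tier 4} = 1479·24766·7990 / (2.2399434 × 10^8) = 1306.6.

1306.6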